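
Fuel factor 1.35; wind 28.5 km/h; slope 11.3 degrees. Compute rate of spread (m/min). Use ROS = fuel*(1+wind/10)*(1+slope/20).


Formula: ROS = fuel * (1 + wind/10) * (1 + slope/20)
Wind factor = 1 + 28.5/10 = 3.85
Slope factor = 1 + 11.3/20 = 1.565
ROS = 1.35 * 3.85 * 1.565 = 8.13 m/min

8.13


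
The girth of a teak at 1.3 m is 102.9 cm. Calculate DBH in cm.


Formula: DBH = C / pi
DBH = 102.9 / pi
pi = 3.14159...
DBH = 32.8 cm

32.8


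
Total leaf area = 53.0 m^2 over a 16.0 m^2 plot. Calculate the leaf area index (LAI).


Formula: LAI = total leaf area / ground area  (dimensionless)
LAI = 53.0 m^2 / 16.0 m^2
LAI = 3.31

3.31


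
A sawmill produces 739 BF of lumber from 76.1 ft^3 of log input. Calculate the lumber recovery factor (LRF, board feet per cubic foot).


Formula: LRF = Lumber Output (BF) / Log Input (ft^3)
LRF = 739 BF / 76.1 ft^3
LRF = 9.71 BF/ft^3

9.71


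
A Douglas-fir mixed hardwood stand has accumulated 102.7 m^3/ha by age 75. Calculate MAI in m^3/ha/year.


Formula: MAI = Total Volume / Stand Age
MAI = 102.7 m^3/ha / 75 years
MAI = 1.37 m^3/ha/year

1.37


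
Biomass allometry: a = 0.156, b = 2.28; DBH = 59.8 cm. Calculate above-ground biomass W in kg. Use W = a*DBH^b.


Formula: W = a * DBH^b  (allometric power law)
DBH^b = 59.8^2.28 = 11242.9091
W = 0.156 * 11242.9091 = 1753.9 kg

1753.9


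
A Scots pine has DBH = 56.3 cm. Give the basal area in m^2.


Formula: BA = pi * (DBH/2)^2 / 10000  (cm^2 to m^2)
Radius = DBH/2 = 56.3/2 = 28.15 cm
BA = pi * 28.15^2 / 10000
   = 2489.4687 cm^2 / 10000
   = 0.2489 m^2

0.2489


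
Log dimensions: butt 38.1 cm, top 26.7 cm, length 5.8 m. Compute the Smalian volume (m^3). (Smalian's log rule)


Smalian: V = (A1 + A2)/2 * L,  A = pi*(D/200)^2
A1 = pi*(38.1/200)^2 = 0.114009 m^2
A2 = pi*(26.7/200)^2 = 0.05599 m^2
V = (0.114009+0.05599)/2*5.8 = 0.493 m^3

0.493


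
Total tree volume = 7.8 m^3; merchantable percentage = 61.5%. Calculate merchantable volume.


Formula: MV = V_total * (merchantable_pct / 100)
Merchantable fraction = 61.5% / 100 = 0.615
MV = 7.8 m^3 * 0.615 = 4.797 m^3

4.797


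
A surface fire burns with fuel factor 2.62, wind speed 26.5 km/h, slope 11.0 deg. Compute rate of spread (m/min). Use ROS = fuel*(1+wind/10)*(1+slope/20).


Formula: ROS = fuel * (1 + wind/10) * (1 + slope/20)
Wind factor = 1 + 26.5/10 = 3.65
Slope factor = 1 + 11.0/20 = 1.55
ROS = 2.62 * 3.65 * 1.55 = 14.82 m/min

14.82


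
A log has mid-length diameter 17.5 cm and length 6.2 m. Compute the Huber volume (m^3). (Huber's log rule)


Huber: V = Am * L,  Am = pi*(Dm/200)^2
Am = pi*(17.5/200)^2 = 0.024053 m^2
V = 0.024053*6.2 = 0.1491 m^3

0.1491


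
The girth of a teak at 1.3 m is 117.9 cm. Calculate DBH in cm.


Formula: DBH = C / pi
DBH = 117.9 / pi
pi = 3.14159...
DBH = 37.5 cm

37.5


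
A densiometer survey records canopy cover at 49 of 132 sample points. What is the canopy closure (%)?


Formula: Canopy closure = covered points / total points * 100
Closure = 49 / 132 * 100
Closure = 0.3712 * 100 = 37.1%

37.1


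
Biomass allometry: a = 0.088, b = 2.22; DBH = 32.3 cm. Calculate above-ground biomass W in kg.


Formula: W = a * DBH^b  (allometric power law)
DBH^b = 32.3^2.22 = 2240.9368
W = 0.088 * 2240.9368 = 197.2 kg

197.2


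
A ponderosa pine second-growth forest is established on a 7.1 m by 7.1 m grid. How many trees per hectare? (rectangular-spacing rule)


Formula: TPH = 10000 m^2/ha / (spacing_x * spacing_y)
Area per tree = 7.1 m * 7.1 m = 50.41 m^2
TPH = 10000 / 50.41 = 198 trees/ha

198


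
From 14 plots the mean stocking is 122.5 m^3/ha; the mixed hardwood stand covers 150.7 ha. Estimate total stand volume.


Formula: Total Volume = Mean Volume per ha * Total Area
Total Volume = 122.5 m^3/ha * 150.7 ha
Total Volume = 18461 m^3

18461


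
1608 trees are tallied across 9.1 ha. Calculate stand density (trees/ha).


Formula: Stand Density = N_trees / Area_ha
Density = 1608 trees / 9.1 ha
Density = 177 trees/ha

177


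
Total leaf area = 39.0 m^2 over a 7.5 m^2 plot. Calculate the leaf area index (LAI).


Formula: LAI = total leaf area / ground area  (dimensionless)
LAI = 39.0 m^2 / 7.5 m^2
LAI = 5.2

5.2


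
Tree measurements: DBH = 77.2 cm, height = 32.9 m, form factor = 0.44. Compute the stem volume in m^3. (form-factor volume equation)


Formula: V = pi * (DBH/200)^2 * H * ff
Radius = DBH/200 = 77.2/200 = 0.386 m
Radius^2 = 0.386^2 = 0.148996 m^2
V = pi * 0.148996 * 32.9 * 0.44
V = 6.776 m^3

6.776


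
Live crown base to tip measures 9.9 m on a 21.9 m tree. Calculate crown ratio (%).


Formula: Crown Ratio = (Crown Length / Total Height) * 100
CR = (9.9 m / 21.9 m) * 100
CR = 0.4521 * 100 = 45.2%

45.2


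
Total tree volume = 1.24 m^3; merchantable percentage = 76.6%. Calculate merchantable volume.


Formula: MV = V_total * (merchantable_pct / 100)
Merchantable fraction = 76.6% / 100 = 0.766
MV = 1.24 m^3 * 0.766 = 0.95 m^3

0.95


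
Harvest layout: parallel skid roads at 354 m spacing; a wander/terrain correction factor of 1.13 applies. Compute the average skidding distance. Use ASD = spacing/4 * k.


Formula: ASD = (spacing / 4) * correction
Uncorrected distance = spacing / 4 = 354 / 4 = 88.5 m
ASD = 88.5 * 1.13 = 100 m

100


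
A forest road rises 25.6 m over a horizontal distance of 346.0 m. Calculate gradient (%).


Formula: Gradient = rise / run * 100
Gradient = 25.6 / 346.0 * 100 = 7.4%

7.4


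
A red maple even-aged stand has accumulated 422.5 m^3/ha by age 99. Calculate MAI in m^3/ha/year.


Formula: MAI = Total Volume / Stand Age
MAI = 422.5 m^3/ha / 99 years
MAI = 4.27 m^3/ha/year

4.27


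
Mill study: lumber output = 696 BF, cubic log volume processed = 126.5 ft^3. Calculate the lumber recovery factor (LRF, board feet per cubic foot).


Formula: LRF = Lumber Output (BF) / Log Input (ft^3)
LRF = 696 BF / 126.5 ft^3
LRF = 5.5 BF/ft^3

5.5


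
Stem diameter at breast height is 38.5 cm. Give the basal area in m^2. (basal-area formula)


Formula: BA = pi * (DBH/2)^2 / 10000  (cm^2 to m^2)
Radius = DBH/2 = 38.5/2 = 19.25 cm
BA = pi * 19.25^2 / 10000
   = 1164.1564 cm^2 / 10000
   = 0.1164 m^2

0.1164


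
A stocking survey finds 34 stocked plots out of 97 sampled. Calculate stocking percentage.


Formula: Stocking % = stocked plots / total plots * 100
Stocking = 34 / 97 * 100
Stocking = 0.3505 * 100 = 35.1%

35.1


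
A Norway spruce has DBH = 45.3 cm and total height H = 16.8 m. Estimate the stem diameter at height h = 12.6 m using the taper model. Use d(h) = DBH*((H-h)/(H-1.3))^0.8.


Taper: d(h) = DBH * ((H - h) / (H - 1.3))^0.8
Numerator = H - h = 16.8 - 12.6 = 4.2 m
Denominator = H - 1.3 = 16.8 - 1.3 = 15.5 m
Ratio = 4.2 / 15.5 = 0.27097
d = 45.3 * 0.27097^0.8 = 15.9 cm

15.9


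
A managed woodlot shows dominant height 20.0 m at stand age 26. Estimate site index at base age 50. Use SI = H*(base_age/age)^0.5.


Formula: SI = H_dom * (base_age / age)^0.5
Age ratio = 50 / 26 = 1.92308
sqrt(age_ratio) = 1.38675
SI = 20.0 * 1.38675 = 27.7 m

27.7


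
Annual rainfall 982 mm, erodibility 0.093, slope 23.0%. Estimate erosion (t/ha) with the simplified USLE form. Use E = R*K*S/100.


Formula: E = R * K * S / 100  (simplified USLE)
R * K = 982 * 0.093 = 91.326
E = 91.326 * 23.0 / 100 = 21.0 t/ha

21.0


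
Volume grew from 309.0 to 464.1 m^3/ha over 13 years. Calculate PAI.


Formula: PAI = (V_T2 - V_T1) / (T2 - T1)
Volume increment = 464.1 - 309.0 = 155.1 m^3/ha
PAI = 155.1 / 13 = 11.93 m^3/ha/year

11.93


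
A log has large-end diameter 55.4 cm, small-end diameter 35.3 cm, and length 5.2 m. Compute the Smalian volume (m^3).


Smalian: V = (A1 + A2)/2 * L,  A = pi*(D/200)^2
A1 = pi*(55.4/200)^2 = 0.241051 m^2
A2 = pi*(35.3/200)^2 = 0.097868 m^2
V = (0.241051+0.097868)/2*5.2 = 0.8812 m^3

0.8812


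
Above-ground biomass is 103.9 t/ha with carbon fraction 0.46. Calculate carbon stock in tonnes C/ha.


Formula: Carbon Stock = Biomass * Carbon Fraction
C = 103.9 t/ha * 0.46
C = 47.8 t C/ha

47.8


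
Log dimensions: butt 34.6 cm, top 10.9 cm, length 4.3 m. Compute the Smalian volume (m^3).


Smalian: V = (A1 + A2)/2 * L,  A = pi*(D/200)^2
A1 = pi*(34.6/200)^2 = 0.094025 m^2
A2 = pi*(10.9/200)^2 = 0.009331 m^2
V = (0.094025+0.009331)/2*4.3 = 0.2222 m^3

0.2222


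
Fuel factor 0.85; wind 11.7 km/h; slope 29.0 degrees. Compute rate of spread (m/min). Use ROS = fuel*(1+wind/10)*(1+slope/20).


Formula: ROS = fuel * (1 + wind/10) * (1 + slope/20)
Wind factor = 1 + 11.7/10 = 2.17
Slope factor = 1 + 29.0/20 = 2.45
ROS = 0.85 * 2.17 * 2.45 = 4.52 m/min

4.52


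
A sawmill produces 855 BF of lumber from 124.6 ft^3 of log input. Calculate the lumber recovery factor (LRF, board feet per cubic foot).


Formula: LRF = Lumber Output (BF) / Log Input (ft^3)
LRF = 855 BF / 124.6 ft^3
LRF = 6.86 BF/ft^3

6.86


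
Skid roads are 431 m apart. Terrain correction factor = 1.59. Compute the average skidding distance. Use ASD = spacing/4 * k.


Formula: ASD = (spacing / 4) * correction
Uncorrected distance = spacing / 4 = 431 / 4 = 107.75 m
ASD = 107.75 * 1.59 = 171 m

171


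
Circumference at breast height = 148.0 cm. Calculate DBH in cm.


Formula: DBH = C / pi
DBH = 148.0 / pi
pi = 3.14159...
DBH = 47.1 cm

47.1


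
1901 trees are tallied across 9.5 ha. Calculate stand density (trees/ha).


Formula: Stand Density = N_trees / Area_ha
Density = 1901 trees / 9.5 ha
Density = 200 trees/ha

200


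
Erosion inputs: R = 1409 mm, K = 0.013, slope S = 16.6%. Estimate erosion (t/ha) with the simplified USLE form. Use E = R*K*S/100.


Formula: E = R * K * S / 100  (simplified USLE)
R * K = 1409 * 0.013 = 18.317
E = 18.317 * 16.6 / 100 = 3.04 t/ha

3.04


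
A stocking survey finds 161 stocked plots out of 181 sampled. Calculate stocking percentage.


Formula: Stocking % = stocked plots / total plots * 100
Stocking = 161 / 181 * 100
Stocking = 0.8895 * 100 = 89.0%

89.0


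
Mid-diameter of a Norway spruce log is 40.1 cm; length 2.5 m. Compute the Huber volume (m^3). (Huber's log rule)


Huber: V = Am * L,  Am = pi*(Dm/200)^2
Am = pi*(40.1/200)^2 = 0.126293 m^2
V = 0.126293*2.5 = 0.3157 m^3

0.3157


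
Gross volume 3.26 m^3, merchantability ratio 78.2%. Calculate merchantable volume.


Formula: MV = V_total * (merchantable_pct / 100)
Merchantable fraction = 78.2% / 100 = 0.782
MV = 3.26 m^3 * 0.782 = 2.549 m^3

2.549


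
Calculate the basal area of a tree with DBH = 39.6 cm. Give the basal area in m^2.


Formula: BA = pi * (DBH/2)^2 / 10000  (cm^2 to m^2)
Radius = DBH/2 = 39.6/2 = 19.8 cm
BA = pi * 19.8^2 / 10000
   = 1231.63 cm^2 / 10000
   = 0.1232 m^2

0.1232


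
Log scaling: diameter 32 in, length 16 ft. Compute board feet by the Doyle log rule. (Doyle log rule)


Doyle: BF = (D - 4)^2 * L / 16
Adjusted diameter = 32 - 4 = 28 in
(D-4)^2 = 28^2 = 784
BF = 784 * 16 / 16 = 784 BF

784


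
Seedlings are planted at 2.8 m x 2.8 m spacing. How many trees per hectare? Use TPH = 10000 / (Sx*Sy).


Formula: TPH = 10000 m^2/ha / (spacing_x * spacing_y)
Area per tree = 2.8 m * 2.8 m = 7.84 m^2
TPH = 10000 / 7.84 = 1276 trees/ha

1276


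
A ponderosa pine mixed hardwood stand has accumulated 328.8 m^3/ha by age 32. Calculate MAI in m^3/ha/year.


Formula: MAI = Total Volume / Stand Age
MAI = 328.8 m^3/ha / 32 years
MAI = 10.28 m^3/ha/year

10.28


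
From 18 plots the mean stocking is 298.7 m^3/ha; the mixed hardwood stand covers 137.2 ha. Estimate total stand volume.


Formula: Total Volume = Mean Volume per ha * Total Area
Total Volume = 298.7 m^3/ha * 137.2 ha
Total Volume = 40982 m^3

40982


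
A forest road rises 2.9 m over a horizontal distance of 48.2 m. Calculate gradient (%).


Formula: Gradient = rise / run * 100
Gradient = 2.9 / 48.2 * 100 = 6.0%

6.0


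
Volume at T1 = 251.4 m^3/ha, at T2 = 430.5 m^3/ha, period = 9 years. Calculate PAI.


Formula: PAI = (V_T2 - V_T1) / (T2 - T1)
Volume increment = 430.5 - 251.4 = 179.1 m^3/ha
PAI = 179.1 / 9 = 19.9 m^3/ha/year

19.9


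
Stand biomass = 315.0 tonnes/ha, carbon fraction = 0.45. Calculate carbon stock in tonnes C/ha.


Formula: Carbon Stock = Biomass * Carbon Fraction
C = 315.0 t/ha * 0.45
C = 141.8 t C/ha

141.8


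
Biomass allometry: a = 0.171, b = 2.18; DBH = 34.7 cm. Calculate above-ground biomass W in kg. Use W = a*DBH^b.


Formula: W = a * DBH^b  (allometric power law)
DBH^b = 34.7^2.18 = 2279.9129
W = 0.171 * 2279.9129 = 389.9 kg

389.9


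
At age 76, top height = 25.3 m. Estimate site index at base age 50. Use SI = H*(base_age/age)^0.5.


Formula: SI = H_dom * (base_age / age)^0.5
Age ratio = 50 / 76 = 0.65789
sqrt(age_ratio) = 0.81111
SI = 25.3 * 0.81111 = 20.5 m

20.5


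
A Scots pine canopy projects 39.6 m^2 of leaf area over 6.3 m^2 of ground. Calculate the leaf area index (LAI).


Formula: LAI = total leaf area / ground area  (dimensionless)
LAI = 39.6 m^2 / 6.3 m^2
LAI = 6.29

6.29


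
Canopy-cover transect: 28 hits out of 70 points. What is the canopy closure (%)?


Formula: Canopy closure = covered points / total points * 100
Closure = 28 / 70 * 100
Closure = 0.4 * 100 = 40.0%

40.0


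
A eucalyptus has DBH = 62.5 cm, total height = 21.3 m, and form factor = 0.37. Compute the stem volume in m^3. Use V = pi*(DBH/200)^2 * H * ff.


Formula: V = pi * (DBH/200)^2 * H * ff
Radius = DBH/200 = 62.5/200 = 0.3125 m
Radius^2 = 0.3125^2 = 0.09765625 m^2
V = pi * 0.09765625 * 21.3 * 0.37
V = 2.418 m^3

2.418


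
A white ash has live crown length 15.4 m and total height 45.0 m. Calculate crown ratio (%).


Formula: Crown Ratio = (Crown Length / Total Height) * 100
CR = (15.4 m / 45.0 m) * 100
CR = 0.3422 * 100 = 34.2%

34.2


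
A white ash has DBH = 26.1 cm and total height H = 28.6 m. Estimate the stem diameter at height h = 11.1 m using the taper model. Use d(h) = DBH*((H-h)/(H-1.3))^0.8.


Taper: d(h) = DBH * ((H - h) / (H - 1.3))^0.8
Numerator = H - h = 28.6 - 11.1 = 17.5 m
Denominator = H - 1.3 = 28.6 - 1.3 = 27.3 m
Ratio = 17.5 / 27.3 = 0.64103
d = 26.1 * 0.64103^0.8 = 18.3 cm

18.3


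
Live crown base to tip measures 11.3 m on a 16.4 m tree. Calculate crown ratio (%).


Formula: Crown Ratio = (Crown Length / Total Height) * 100
CR = (11.3 m / 16.4 m) * 100
CR = 0.689 * 100 = 68.9%

68.9


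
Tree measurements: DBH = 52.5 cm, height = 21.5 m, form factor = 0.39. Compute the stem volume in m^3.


Formula: V = pi * (DBH/200)^2 * H * ff
Radius = DBH/200 = 52.5/200 = 0.2625 m
Radius^2 = 0.2625^2 = 0.06890625 m^2
V = pi * 0.06890625 * 21.5 * 0.39
V = 1.815 m^3

1.815


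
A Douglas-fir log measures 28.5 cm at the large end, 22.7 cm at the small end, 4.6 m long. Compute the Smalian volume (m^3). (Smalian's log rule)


Smalian: V = (A1 + A2)/2 * L,  A = pi*(D/200)^2
A1 = pi*(28.5/200)^2 = 0.063794 m^2
A2 = pi*(22.7/200)^2 = 0.040471 m^2
V = (0.063794+0.040471)/2*4.6 = 0.2398 m^3

0.2398


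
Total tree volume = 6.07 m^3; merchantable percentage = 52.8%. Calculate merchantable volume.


Formula: MV = V_total * (merchantable_pct / 100)
Merchantable fraction = 52.8% / 100 = 0.528
MV = 6.07 m^3 * 0.528 = 3.205 m^3

3.205


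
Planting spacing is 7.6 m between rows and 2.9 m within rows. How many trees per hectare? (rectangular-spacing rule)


Formula: TPH = 10000 m^2/ha / (spacing_x * spacing_y)
Area per tree = 7.6 m * 2.9 m = 22.04 m^2
TPH = 10000 / 22.04 = 454 trees/ha

454


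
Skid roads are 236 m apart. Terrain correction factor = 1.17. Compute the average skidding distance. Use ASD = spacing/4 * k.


Formula: ASD = (spacing / 4) * correction
Uncorrected distance = spacing / 4 = 236 / 4 = 59 m
ASD = 59 * 1.17 = 69 m

69


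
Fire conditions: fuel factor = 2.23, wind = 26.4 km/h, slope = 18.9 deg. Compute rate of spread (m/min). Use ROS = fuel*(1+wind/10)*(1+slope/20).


Formula: ROS = fuel * (1 + wind/10) * (1 + slope/20)
Wind factor = 1 + 26.4/10 = 3.64
Slope factor = 1 + 18.9/20 = 1.945
ROS = 2.23 * 3.64 * 1.945 = 15.79 m/min

15.79


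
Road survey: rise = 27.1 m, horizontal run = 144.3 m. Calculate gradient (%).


Formula: Gradient = rise / run * 100
Gradient = 27.1 / 144.3 * 100 = 18.8%

18.8


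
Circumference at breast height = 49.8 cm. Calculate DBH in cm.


Formula: DBH = C / pi
DBH = 49.8 / pi
pi = 3.14159...
DBH = 15.9 cm

15.9


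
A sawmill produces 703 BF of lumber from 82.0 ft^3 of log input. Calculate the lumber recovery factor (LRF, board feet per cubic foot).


Formula: LRF = Lumber Output (BF) / Log Input (ft^3)
LRF = 703 BF / 82.0 ft^3
LRF = 8.57 BF/ft^3

8.57


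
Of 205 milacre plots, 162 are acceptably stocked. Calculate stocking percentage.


Formula: Stocking % = stocked plots / total plots * 100
Stocking = 162 / 205 * 100
Stocking = 0.7902 * 100 = 79.0%

79.0


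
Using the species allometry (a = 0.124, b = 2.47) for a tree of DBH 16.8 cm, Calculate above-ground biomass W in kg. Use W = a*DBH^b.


Formula: W = a * DBH^b  (allometric power law)
DBH^b = 16.8^2.47 = 1062.9527
W = 0.124 * 1062.9527 = 131.8 kg

131.8


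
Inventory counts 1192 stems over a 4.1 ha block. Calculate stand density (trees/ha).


Formula: Stand Density = N_trees / Area_ha
Density = 1192 trees / 4.1 ha
Density = 291 trees/ha

291


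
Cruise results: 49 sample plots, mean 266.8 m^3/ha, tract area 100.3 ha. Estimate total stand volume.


Formula: Total Volume = Mean Volume per ha * Total Area
Total Volume = 266.8 m^3/ha * 100.3 ha
Total Volume = 26760 m^3

26760


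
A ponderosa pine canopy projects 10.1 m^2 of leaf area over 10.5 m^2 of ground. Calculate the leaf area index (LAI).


Formula: LAI = total leaf area / ground area  (dimensionless)
LAI = 10.1 m^2 / 10.5 m^2
LAI = 0.96

0.96


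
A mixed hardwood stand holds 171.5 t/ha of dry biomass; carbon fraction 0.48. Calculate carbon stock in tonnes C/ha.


Formula: Carbon Stock = Biomass * Carbon Fraction
C = 171.5 t/ha * 0.48
C = 82.3 t C/ha

82.3


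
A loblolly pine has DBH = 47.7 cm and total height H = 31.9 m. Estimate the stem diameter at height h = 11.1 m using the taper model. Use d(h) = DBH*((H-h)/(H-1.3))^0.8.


Taper: d(h) = DBH * ((H - h) / (H - 1.3))^0.8
Numerator = H - h = 31.9 - 11.1 = 20.8 m
Denominator = H - 1.3 = 31.9 - 1.3 = 30.6 m
Ratio = 20.8 / 30.6 = 0.67974
d = 47.7 * 0.67974^0.8 = 35.0 cm

35.0


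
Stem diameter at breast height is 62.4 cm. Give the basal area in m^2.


Formula: BA = pi * (DBH/2)^2 / 10000  (cm^2 to m^2)
Radius = DBH/2 = 62.4/2 = 31.2 cm
BA = pi * 31.2^2 / 10000
   = 3058.152 cm^2 / 10000
   = 0.3058 m^2

0.3058


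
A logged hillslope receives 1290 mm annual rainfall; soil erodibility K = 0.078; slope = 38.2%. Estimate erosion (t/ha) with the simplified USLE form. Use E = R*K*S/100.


Formula: E = R * K * S / 100  (simplified USLE)
R * K = 1290 * 0.078 = 100.62
E = 100.62 * 38.2 / 100 = 38.44 t/ha

38.44


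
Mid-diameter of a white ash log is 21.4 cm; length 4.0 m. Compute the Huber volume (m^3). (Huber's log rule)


Huber: V = Am * L,  Am = pi*(Dm/200)^2
Am = pi*(21.4/200)^2 = 0.035968 m^2
V = 0.035968*4.0 = 0.1439 m^3

0.1439


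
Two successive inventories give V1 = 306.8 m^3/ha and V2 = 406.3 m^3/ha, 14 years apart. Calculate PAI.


Formula: PAI = (V_T2 - V_T1) / (T2 - T1)
Volume increment = 406.3 - 306.8 = 99.5 m^3/ha
PAI = 99.5 / 14 = 7.11 m^3/ha/year

7.11


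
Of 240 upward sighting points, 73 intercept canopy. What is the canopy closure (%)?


Formula: Canopy closure = covered points / total points * 100
Closure = 73 / 240 * 100
Closure = 0.3042 * 100 = 30.4%

30.4


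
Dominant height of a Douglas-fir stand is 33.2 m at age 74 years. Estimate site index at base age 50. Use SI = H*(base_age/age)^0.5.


Formula: SI = H_dom * (base_age / age)^0.5
Age ratio = 50 / 74 = 0.67568
sqrt(age_ratio) = 0.82199
SI = 33.2 * 0.82199 = 27.3 m

27.3


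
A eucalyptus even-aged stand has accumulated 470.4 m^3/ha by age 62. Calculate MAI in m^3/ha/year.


Formula: MAI = Total Volume / Stand Age
MAI = 470.4 m^3/ha / 62 years
MAI = 7.59 m^3/ha/year

7.59


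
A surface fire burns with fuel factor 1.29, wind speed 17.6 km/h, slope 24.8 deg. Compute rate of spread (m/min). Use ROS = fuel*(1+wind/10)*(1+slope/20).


Formula: ROS = fuel * (1 + wind/10) * (1 + slope/20)
Wind factor = 1 + 17.6/10 = 2.76
Slope factor = 1 + 24.8/20 = 2.24
ROS = 1.29 * 2.76 * 2.24 = 7.98 m/min

7.98


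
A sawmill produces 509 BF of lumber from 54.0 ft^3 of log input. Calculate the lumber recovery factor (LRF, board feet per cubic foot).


Formula: LRF = Lumber Output (BF) / Log Input (ft^3)
LRF = 509 BF / 54.0 ft^3
LRF = 9.43 BF/ft^3

9.43


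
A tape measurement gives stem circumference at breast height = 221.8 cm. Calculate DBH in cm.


Formula: DBH = C / pi
DBH = 221.8 / pi
pi = 3.14159...
DBH = 70.6 cm

70.6


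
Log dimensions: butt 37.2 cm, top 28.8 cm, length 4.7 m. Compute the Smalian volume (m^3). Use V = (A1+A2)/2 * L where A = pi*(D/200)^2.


Smalian: V = (A1 + A2)/2 * L,  A = pi*(D/200)^2
A1 = pi*(37.2/200)^2 = 0.108687 m^2
A2 = pi*(28.8/200)^2 = 0.065144 m^2
V = (0.108687+0.065144)/2*4.7 = 0.4085 m^3

0.4085


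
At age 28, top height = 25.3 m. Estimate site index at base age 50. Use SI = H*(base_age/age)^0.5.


Formula: SI = H_dom * (base_age / age)^0.5
Age ratio = 50 / 28 = 1.78571
sqrt(age_ratio) = 1.33631
SI = 25.3 * 1.33631 = 33.8 m

33.8


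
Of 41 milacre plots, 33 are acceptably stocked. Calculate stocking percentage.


Formula: Stocking % = stocked plots / total plots * 100
Stocking = 33 / 41 * 100
Stocking = 0.8049 * 100 = 80.5%

80.5


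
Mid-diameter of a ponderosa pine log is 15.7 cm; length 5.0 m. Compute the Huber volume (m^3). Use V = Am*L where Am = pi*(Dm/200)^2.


Huber: V = Am * L,  Am = pi*(Dm/200)^2
Am = pi*(15.7/200)^2 = 0.019359 m^2
V = 0.019359*5.0 = 0.0968 m^3

0.0968


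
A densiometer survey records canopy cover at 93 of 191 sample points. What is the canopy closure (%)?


Formula: Canopy closure = covered points / total points * 100
Closure = 93 / 191 * 100
Closure = 0.4869 * 100 = 48.7%

48.7


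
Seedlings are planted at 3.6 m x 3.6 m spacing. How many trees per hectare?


Formula: TPH = 10000 m^2/ha / (spacing_x * spacing_y)
Area per tree = 3.6 m * 3.6 m = 12.96 m^2
TPH = 10000 / 12.96 = 772 trees/ha

772


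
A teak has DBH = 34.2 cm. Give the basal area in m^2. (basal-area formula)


Formula: BA = pi * (DBH/2)^2 / 10000  (cm^2 to m^2)
Radius = DBH/2 = 34.2/2 = 17.1 cm
BA = pi * 17.1^2 / 10000
   = 918.6331 cm^2 / 10000
   = 0.0919 m^2

0.0919


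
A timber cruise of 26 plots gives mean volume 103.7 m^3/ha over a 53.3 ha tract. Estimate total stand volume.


Formula: Total Volume = Mean Volume per ha * Total Area
Total Volume = 103.7 m^3/ha * 53.3 ha
Total Volume = 5527 m^3

5527


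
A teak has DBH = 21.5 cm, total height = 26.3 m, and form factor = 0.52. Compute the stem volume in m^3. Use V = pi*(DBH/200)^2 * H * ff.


Formula: V = pi * (DBH/200)^2 * H * ff
Radius = DBH/200 = 21.5/200 = 0.1075 m
Radius^2 = 0.1075^2 = 0.01155625 m^2
V = pi * 0.01155625 * 26.3 * 0.52
V = 0.497 m^3

0.497


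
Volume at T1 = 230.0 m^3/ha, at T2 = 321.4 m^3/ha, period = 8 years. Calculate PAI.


Formula: PAI = (V_T2 - V_T1) / (T2 - T1)
Volume increment = 321.4 - 230.0 = 91.4 m^3/ha
PAI = 91.4 / 8 = 11.43 m^3/ha/year

11.43


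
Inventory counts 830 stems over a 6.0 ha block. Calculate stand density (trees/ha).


Formula: Stand Density = N_trees / Area_ha
Density = 830 trees / 6.0 ha
Density = 138 trees/ha

138


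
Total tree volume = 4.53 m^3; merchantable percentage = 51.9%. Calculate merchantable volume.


Formula: MV = V_total * (merchantable_pct / 100)
Merchantable fraction = 51.9% / 100 = 0.519
MV = 4.53 m^3 * 0.519 = 2.351 m^3

2.351


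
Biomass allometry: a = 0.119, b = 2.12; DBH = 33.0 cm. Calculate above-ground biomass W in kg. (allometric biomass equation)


Formula: W = a * DBH^b  (allometric power law)
DBH^b = 33.0^2.12 = 1656.7217
W = 0.119 * 1656.7217 = 197.1 kg

197.1


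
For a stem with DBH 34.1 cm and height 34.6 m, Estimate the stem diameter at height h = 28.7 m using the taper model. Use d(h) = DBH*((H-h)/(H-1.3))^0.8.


Taper: d(h) = DBH * ((H - h) / (H - 1.3))^0.8
Numerator = H - h = 34.6 - 28.7 = 5.9 m
Denominator = H - 1.3 = 34.6 - 1.3 = 33.3 m
Ratio = 5.9 / 33.3 = 0.17718
d = 34.1 * 0.17718^0.8 = 8.5 cm

8.5


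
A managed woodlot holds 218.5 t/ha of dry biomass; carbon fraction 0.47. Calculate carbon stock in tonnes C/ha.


Formula: Carbon Stock = Biomass * Carbon Fraction
C = 218.5 t/ha * 0.47
C = 102.7 t C/ha

102.7


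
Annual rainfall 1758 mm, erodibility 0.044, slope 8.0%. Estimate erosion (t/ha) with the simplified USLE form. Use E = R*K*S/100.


Formula: E = R * K * S / 100  (simplified USLE)
R * K = 1758 * 0.044 = 77.352
E = 77.352 * 8.0 / 100 = 6.19 t/ha

6.19


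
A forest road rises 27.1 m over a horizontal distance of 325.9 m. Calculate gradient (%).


Formula: Gradient = rise / run * 100
Gradient = 27.1 / 325.9 * 100 = 8.3%

8.3


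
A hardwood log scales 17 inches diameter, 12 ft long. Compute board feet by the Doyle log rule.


Doyle: BF = (D - 4)^2 * L / 16
Adjusted diameter = 17 - 4 = 13 in
(D-4)^2 = 13^2 = 169
BF = 169 * 12 / 16 = 127 BF

127


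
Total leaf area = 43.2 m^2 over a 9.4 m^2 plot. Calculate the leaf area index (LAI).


Formula: LAI = total leaf area / ground area  (dimensionless)
LAI = 43.2 m^2 / 9.4 m^2
LAI = 4.6

4.6


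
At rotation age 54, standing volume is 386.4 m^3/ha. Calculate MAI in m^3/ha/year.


Formula: MAI = Total Volume / Stand Age
MAI = 386.4 m^3/ha / 54 years
MAI = 7.16 m^3/ha/year

7.16


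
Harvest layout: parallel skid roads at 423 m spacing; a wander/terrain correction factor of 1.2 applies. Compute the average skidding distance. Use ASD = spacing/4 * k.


Formula: ASD = (spacing / 4) * correction
Uncorrected distance = spacing / 4 = 423 / 4 = 105.75 m
ASD = 105.75 * 1.2 = 127 m

127


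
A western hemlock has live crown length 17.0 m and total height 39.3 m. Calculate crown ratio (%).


Formula: Crown Ratio = (Crown Length / Total Height) * 100
CR = (17.0 m / 39.3 m) * 100
CR = 0.4326 * 100 = 43.3%

43.3


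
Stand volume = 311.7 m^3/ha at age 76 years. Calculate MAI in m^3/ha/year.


Formula: MAI = Total Volume / Stand Age
MAI = 311.7 m^3/ha / 76 years
MAI = 4.1 m^3/ha/year

4.1


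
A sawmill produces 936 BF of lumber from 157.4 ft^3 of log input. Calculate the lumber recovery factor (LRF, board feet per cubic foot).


Formula: LRF = Lumber Output (BF) / Log Input (ft^3)
LRF = 936 BF / 157.4 ft^3
LRF = 5.95 BF/ft^3

5.95


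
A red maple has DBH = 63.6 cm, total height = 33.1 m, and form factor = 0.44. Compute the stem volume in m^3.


Formula: V = pi * (DBH/200)^2 * H * ff
Radius = DBH/200 = 63.6/200 = 0.318 m
Radius^2 = 0.318^2 = 0.101124 m^2
V = pi * 0.101124 * 33.1 * 0.44
V = 4.627 m^3

4.627


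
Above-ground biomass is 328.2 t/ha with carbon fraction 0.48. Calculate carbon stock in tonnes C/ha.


Formula: Carbon Stock = Biomass * Carbon Fraction
C = 328.2 t/ha * 0.48
C = 157.5 t C/ha

157.5


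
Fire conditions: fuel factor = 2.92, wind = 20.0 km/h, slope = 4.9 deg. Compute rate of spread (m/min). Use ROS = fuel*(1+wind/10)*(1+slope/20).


Formula: ROS = fuel * (1 + wind/10) * (1 + slope/20)
Wind factor = 1 + 20.0/10 = 3.0
Slope factor = 1 + 4.9/20 = 1.245
ROS = 2.92 * 3.0 * 1.245 = 10.91 m/min

10.91


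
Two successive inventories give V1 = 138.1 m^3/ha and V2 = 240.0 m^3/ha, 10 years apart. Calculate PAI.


Formula: PAI = (V_T2 - V_T1) / (T2 - T1)
Volume increment = 240.0 - 138.1 = 101.9 m^3/ha
PAI = 101.9 / 10 = 10.19 m^3/ha/year

10.19


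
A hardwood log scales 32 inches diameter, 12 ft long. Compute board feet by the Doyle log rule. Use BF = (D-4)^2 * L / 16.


Doyle: BF = (D - 4)^2 * L / 16
Adjusted diameter = 32 - 4 = 28 in
(D-4)^2 = 28^2 = 784
BF = 784 * 12 / 16 = 588 BF

588


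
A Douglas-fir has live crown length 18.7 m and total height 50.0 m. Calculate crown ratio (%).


Formula: Crown Ratio = (Crown Length / Total Height) * 100
CR = (18.7 m / 50.0 m) * 100
CR = 0.374 * 100 = 37.4%

37.4


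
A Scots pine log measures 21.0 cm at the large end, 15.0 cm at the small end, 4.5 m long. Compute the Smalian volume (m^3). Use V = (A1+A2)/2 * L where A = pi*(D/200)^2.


Smalian: V = (A1 + A2)/2 * L,  A = pi*(D/200)^2
A1 = pi*(21.0/200)^2 = 0.034636 m^2
A2 = pi*(15.0/200)^2 = 0.017671 m^2
V = (0.034636+0.017671)/2*4.5 = 0.1177 m^3

0.1177


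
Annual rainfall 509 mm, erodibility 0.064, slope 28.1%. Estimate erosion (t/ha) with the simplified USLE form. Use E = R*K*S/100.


Formula: E = R * K * S / 100  (simplified USLE)
R * K = 509 * 0.064 = 32.576
E = 32.576 * 28.1 / 100 = 9.15 t/ha

9.15


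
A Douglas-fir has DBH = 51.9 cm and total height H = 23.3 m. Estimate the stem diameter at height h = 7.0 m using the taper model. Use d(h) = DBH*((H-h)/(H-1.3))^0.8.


Taper: d(h) = DBH * ((H - h) / (H - 1.3))^0.8
Numerator = H - h = 23.3 - 7.0 = 16.3 m
Denominator = H - 1.3 = 23.3 - 1.3 = 22.0 m
Ratio = 16.3 / 22.0 = 0.74091
d = 51.9 * 0.74091^0.8 = 40.8 cm

40.8


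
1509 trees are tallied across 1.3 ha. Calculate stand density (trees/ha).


Formula: Stand Density = N_trees / Area_ha
Density = 1509 trees / 1.3 ha
Density = 1161 trees/ha

1161


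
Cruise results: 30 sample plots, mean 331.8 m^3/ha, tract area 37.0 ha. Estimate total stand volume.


Formula: Total Volume = Mean Volume per ha * Total Area
Total Volume = 331.8 m^3/ha * 37.0 ha
Total Volume = 12277 m^3

12277


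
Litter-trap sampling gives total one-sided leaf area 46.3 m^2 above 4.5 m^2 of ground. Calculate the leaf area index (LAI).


Formula: LAI = total leaf area / ground area  (dimensionless)
LAI = 46.3 m^2 / 4.5 m^2
LAI = 10.29

10.29


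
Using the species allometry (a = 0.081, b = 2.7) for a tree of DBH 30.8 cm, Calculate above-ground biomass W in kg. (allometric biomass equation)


Formula: W = a * DBH^b  (allometric power law)
DBH^b = 30.8^2.7 = 10449.2937
W = 0.081 * 10449.2937 = 846.4 kg

846.4


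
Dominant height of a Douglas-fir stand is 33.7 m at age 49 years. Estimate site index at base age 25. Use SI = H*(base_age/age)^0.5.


Formula: SI = H_dom * (base_age / age)^0.5
Age ratio = 25 / 49 = 0.5102
sqrt(age_ratio) = 0.71429
SI = 33.7 * 0.71429 = 24.1 m

24.1


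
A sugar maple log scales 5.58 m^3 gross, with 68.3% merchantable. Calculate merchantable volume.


Formula: MV = V_total * (merchantable_pct / 100)
Merchantable fraction = 68.3% / 100 = 0.683
MV = 5.58 m^3 * 0.683 = 3.811 m^3

3.811


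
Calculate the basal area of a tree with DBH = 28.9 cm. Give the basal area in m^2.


Formula: BA = pi * (DBH/2)^2 / 10000  (cm^2 to m^2)
Radius = DBH/2 = 28.9/2 = 14.45 cm
BA = pi * 14.45^2 / 10000
   = 655.9724 cm^2 / 10000
   = 0.0656 m^2

0.0656


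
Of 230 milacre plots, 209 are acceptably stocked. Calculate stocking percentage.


Formula: Stocking % = stocked plots / total plots * 100
Stocking = 209 / 230 * 100
Stocking = 0.9087 * 100 = 90.9%

90.9


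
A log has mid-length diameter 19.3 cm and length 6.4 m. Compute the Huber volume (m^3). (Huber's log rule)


Huber: V = Am * L,  Am = pi*(Dm/200)^2
Am = pi*(19.3/200)^2 = 0.029255 m^2
V = 0.029255*6.4 = 0.1872 m^3

0.1872


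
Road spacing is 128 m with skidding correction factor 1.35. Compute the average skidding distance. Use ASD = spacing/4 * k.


Formula: ASD = (spacing / 4) * correction
Uncorrected distance = spacing / 4 = 128 / 4 = 32 m
ASD = 32 * 1.35 = 43 m

43


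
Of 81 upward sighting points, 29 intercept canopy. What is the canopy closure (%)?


Formula: Canopy closure = covered points / total points * 100
Closure = 29 / 81 * 100
Closure = 0.358 * 100 = 35.8%

35.8


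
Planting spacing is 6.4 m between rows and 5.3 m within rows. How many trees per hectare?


Formula: TPH = 10000 m^2/ha / (spacing_x * spacing_y)
Area per tree = 6.4 m * 5.3 m = 33.92 m^2
TPH = 10000 / 33.92 = 295 trees/ha

295


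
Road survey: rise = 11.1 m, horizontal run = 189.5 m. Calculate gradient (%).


Formula: Gradient = rise / run * 100
Gradient = 11.1 / 189.5 * 100 = 5.9%

5.9


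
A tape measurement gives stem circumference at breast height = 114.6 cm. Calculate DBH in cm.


Formula: DBH = C / pi
DBH = 114.6 / pi
pi = 3.14159...
DBH = 36.5 cm

36.5


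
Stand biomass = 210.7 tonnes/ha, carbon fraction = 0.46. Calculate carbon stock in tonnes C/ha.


Formula: Carbon Stock = Biomass * Carbon Fraction
C = 210.7 t/ha * 0.46
C = 96.9 t C/ha

96.9


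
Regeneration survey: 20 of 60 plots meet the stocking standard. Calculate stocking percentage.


Formula: Stocking % = stocked plots / total plots * 100
Stocking = 20 / 60 * 100
Stocking = 0.3333 * 100 = 33.3%

33.3


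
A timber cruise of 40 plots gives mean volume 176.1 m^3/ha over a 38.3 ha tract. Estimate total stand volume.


Formula: Total Volume = Mean Volume per ha * Total Area
Total Volume = 176.1 m^3/ha * 38.3 ha
Total Volume = 6745 m^3

6745


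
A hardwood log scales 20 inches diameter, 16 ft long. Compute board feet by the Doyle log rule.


Doyle: BF = (D - 4)^2 * L / 16
Adjusted diameter = 20 - 4 = 16 in
(D-4)^2 = 16^2 = 256
BF = 256 * 16 / 16 = 256 BF

256


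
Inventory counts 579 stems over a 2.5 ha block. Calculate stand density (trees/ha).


Formula: Stand Density = N_trees / Area_ha
Density = 579 trees / 2.5 ha
Density = 232 trees/ha

232


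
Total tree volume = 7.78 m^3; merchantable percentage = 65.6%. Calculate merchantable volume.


Formula: MV = V_total * (merchantable_pct / 100)
Merchantable fraction = 65.6% / 100 = 0.656
MV = 7.78 m^3 * 0.656 = 5.104 m^3

5.104


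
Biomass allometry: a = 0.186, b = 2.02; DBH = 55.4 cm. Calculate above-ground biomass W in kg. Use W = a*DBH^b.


Formula: W = a * DBH^b  (allometric power law)
DBH^b = 55.4^2.02 = 3325.751
W = 0.186 * 3325.751 = 618.6 kg

618.6


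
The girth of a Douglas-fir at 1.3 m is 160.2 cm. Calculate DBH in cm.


Formula: DBH = C / pi
DBH = 160.2 / pi
pi = 3.14159...
DBH = 51.0 cm

51.0


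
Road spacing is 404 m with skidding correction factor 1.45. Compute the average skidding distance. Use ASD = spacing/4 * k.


Formula: ASD = (spacing / 4) * correction
Uncorrected distance = spacing / 4 = 404 / 4 = 101 m
ASD = 101 * 1.45 = 146 m

146


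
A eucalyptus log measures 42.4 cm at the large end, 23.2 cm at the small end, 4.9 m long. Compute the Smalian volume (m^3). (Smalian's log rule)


Smalian: V = (A1 + A2)/2 * L,  A = pi*(D/200)^2
A1 = pi*(42.4/200)^2 = 0.141196 m^2
A2 = pi*(23.2/200)^2 = 0.042273 m^2
V = (0.141196+0.042273)/2*4.9 = 0.4495 m^3

0.4495


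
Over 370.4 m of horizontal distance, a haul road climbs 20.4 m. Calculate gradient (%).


Formula: Gradient = rise / run * 100
Gradient = 20.4 / 370.4 * 100 = 5.5%

5.5


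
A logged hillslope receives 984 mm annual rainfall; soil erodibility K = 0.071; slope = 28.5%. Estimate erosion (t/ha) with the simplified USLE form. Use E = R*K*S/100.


Formula: E = R * K * S / 100  (simplified USLE)
R * K = 984 * 0.071 = 69.864
E = 69.864 * 28.5 / 100 = 19.91 t/ha

19.91


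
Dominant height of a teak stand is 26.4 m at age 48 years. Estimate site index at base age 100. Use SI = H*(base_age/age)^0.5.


Formula: SI = H_dom * (base_age / age)^0.5
Age ratio = 100 / 48 = 2.08333
sqrt(age_ratio) = 1.44338
SI = 26.4 * 1.44338 = 38.1 m

38.1


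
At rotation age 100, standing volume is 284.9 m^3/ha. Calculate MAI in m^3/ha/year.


Formula: MAI = Total Volume / Stand Age
MAI = 284.9 m^3/ha / 100 years
MAI = 2.85 m^3/ha/year

2.85


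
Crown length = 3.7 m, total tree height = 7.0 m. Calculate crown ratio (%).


Formula: Crown Ratio = (Crown Length / Total Height) * 100
CR = (3.7 m / 7.0 m) * 100
CR = 0.5286 * 100 = 52.9%

52.9


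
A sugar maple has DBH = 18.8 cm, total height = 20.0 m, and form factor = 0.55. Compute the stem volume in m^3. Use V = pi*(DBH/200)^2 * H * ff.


Formula: V = pi * (DBH/200)^2 * H * ff
Radius = DBH/200 = 18.8/200 = 0.094 m
Radius^2 = 0.094^2 = 0.008836 m^2
V = pi * 0.008836 * 20.0 * 0.55
V = 0.305 m^3

0.305


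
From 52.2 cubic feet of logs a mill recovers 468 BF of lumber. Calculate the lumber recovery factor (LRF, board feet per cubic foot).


Formula: LRF = Lumber Output (BF) / Log Input (ft^3)
LRF = 468 BF / 52.2 ft^3
LRF = 8.97 BF/ft^3

8.97


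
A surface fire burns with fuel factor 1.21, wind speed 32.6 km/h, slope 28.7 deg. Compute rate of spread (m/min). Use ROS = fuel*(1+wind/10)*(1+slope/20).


Formula: ROS = fuel * (1 + wind/10) * (1 + slope/20)
Wind factor = 1 + 32.6/10 = 4.26
Slope factor = 1 + 28.7/20 = 2.435
ROS = 1.21 * 4.26 * 2.435 = 12.55 m/min

12.55


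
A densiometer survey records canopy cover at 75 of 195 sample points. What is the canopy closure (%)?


Formula: Canopy closure = covered points / total points * 100
Closure = 75 / 195 * 100
Closure = 0.3846 * 100 = 38.5%

38.5


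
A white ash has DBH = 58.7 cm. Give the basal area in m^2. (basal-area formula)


Formula: BA = pi * (DBH/2)^2 / 10000  (cm^2 to m^2)
Radius = DBH/2 = 58.7/2 = 29.35 cm
BA = pi * 29.35^2 / 10000
   = 2706.2386 cm^2 / 10000
   = 0.2706 m^2

0.2706


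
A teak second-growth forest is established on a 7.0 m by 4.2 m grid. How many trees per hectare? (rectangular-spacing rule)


Formula: TPH = 10000 m^2/ha / (spacing_x * spacing_y)
Area per tree = 7.0 m * 4.2 m = 29.4 m^2
TPH = 10000 / 29.4 = 340 trees/ha

340


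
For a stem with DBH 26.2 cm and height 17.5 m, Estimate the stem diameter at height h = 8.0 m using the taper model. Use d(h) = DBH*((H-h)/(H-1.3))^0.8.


Taper: d(h) = DBH * ((H - h) / (H - 1.3))^0.8
Numerator = H - h = 17.5 - 8.0 = 9.5 m
Denominator = H - 1.3 = 17.5 - 1.3 = 16.2 m
Ratio = 9.5 / 16.2 = 0.58642
d = 26.2 * 0.58642^0.8 = 17.1 cm

17.1


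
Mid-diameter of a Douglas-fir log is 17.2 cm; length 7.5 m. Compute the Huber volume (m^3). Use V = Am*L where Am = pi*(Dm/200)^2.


Huber: V = Am * L,  Am = pi*(Dm/200)^2
Am = pi*(17.2/200)^2 = 0.023235 m^2
V = 0.023235*7.5 = 0.1743 m^3

0.1743


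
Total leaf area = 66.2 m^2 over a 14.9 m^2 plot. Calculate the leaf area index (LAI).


Formula: LAI = total leaf area / ground area  (dimensionless)
LAI = 66.2 m^2 / 14.9 m^2
LAI = 4.44

4.44


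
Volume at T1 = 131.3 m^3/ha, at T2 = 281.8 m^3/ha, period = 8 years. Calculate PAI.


Formula: PAI = (V_T2 - V_T1) / (T2 - T1)
Volume increment = 281.8 - 131.3 = 150.5 m^3/ha
PAI = 150.5 / 8 = 18.81 m^3/ha/year

18.81


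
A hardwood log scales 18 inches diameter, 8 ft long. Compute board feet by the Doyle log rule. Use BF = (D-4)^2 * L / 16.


Doyle: BF = (D - 4)^2 * L / 16
Adjusted diameter = 18 - 4 = 14 in
(D-4)^2 = 14^2 = 196
BF = 196 * 8 / 16 = 98 BF

98


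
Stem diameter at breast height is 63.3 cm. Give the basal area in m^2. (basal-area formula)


Formula: BA = pi * (DBH/2)^2 / 10000  (cm^2 to m^2)
Radius = DBH/2 = 63.3/2 = 31.65 cm
BA = pi * 31.65^2 / 10000
   = 3147.004 cm^2 / 10000
   = 0.3147 m^2

0.3147


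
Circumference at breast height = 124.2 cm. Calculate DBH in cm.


Formula: DBH = C / pi
DBH = 124.2 / pi
pi = 3.14159...
DBH = 39.5 cm

39.5


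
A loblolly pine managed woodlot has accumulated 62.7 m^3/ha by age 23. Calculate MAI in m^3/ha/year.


Formula: MAI = Total Volume / Stand Age
MAI = 62.7 m^3/ha / 23 years
MAI = 2.73 m^3/ha/year

2.73


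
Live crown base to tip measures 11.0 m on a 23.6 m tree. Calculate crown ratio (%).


Formula: Crown Ratio = (Crown Length / Total Height) * 100
CR = (11.0 m / 23.6 m) * 100
CR = 0.4661 * 100 = 46.6%

46.6
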